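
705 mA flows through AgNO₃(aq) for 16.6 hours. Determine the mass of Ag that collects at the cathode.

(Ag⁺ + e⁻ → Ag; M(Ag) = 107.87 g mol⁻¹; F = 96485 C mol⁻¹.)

47.1 g

Q = I·t = 0.7050 A × 59760 s = 42130 C.
n(e⁻) = Q/F = 42130 / 96485 = 0.4367 mol.
Ag⁺ + e⁻ → Ag, so n(Ag) = n(e⁻)/1 = 0.4367 mol.
m = n·M = 0.4367 × 107.87 = 47.1 g.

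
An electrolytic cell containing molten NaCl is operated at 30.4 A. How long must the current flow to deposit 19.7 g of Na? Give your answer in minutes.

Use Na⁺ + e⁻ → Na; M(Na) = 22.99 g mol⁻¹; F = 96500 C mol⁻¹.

45.3 min

n(Na) = m/M = 19.7 / 22.99 = 0.8569 mol.
Each Na atom requires 1 electron, so n(e⁻) = 1 × 0.8569 = 0.8569 mol.
Q = n(e⁻)·F = 0.8569 × 96500 = 82690 C.
t = Q/I = 82690 / 30.40 A = 2720 s = 45.3 min.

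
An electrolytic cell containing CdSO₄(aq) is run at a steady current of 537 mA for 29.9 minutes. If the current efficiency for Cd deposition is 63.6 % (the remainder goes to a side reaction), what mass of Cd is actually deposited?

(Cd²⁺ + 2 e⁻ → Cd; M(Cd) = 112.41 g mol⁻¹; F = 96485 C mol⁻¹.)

0.357 g

Q = I·t = 0.5370 × 1794.0 = 963.4 C.
n(e⁻) = 963.4/96485 = 0.009985 mol; theoretically n(Cd) = 0.009985/2 = 0.004992 mol, m_theo = 0.5612 g.
At 63.6 % efficiency, m_actual = 0.636 × 0.5612 = 0.357 g.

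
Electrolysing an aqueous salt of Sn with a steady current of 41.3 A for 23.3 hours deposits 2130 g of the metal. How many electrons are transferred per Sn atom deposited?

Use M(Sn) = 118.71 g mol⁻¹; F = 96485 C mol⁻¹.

Q = I·t = 41.30 A × 83880 s = 3464000 C, so n(e⁻) = 3464000/96485 = 35.90 mol.
n(Sn) deposited = 2130 / 118.71 = 17.94 mol.
Electrons per atom = n(e⁻)/n(Sn) = 35.90 / 17.94 = 2.00 ≈ 2, so the ion is Sn²⁺.

2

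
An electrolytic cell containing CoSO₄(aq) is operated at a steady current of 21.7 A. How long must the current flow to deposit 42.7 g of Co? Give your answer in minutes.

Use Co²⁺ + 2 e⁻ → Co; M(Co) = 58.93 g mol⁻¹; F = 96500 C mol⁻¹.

107 min

n(Co) = m/M = 42.7 / 58.93 = 0.7246 mol.
Each Co atom requires 2 electrons, so n(e⁻) = 2 × 0.7246 = 1.449 mol.
Q = n(e⁻)·F = 1.449 × 96500 = 139800 C.
t = Q/I = 139800 / 21.70 A = 6444 s = 107 min.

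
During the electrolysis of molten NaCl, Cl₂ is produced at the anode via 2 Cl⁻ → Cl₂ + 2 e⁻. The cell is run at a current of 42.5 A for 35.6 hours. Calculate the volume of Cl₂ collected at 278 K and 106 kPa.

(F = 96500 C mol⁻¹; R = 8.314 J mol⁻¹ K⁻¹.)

Q = I·t = 42.50 A × 128160 s = 5447000 C.
n(e⁻) = Q/F = 5447000 / 96500 = 56.44 mol.
2 electrons are transferred per Cl₂ molecule, so n(Cl₂) = 56.44 / 2 = 28.22 mol.
V = nRT/P = (28.22 × 8.314 × 278) / (106 × 10³ Pa) = 0.615 m³ = 615 L.

615 L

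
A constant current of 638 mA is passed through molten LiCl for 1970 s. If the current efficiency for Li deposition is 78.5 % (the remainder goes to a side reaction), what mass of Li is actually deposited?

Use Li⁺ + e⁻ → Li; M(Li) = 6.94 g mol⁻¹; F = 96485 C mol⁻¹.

Q = I·t = 0.6380 × 1970.0 = 1257 C.
n(e⁻) = 1257/96485 = 0.01303 mol; theoretically n(Li) = 0.01303/1 = 0.01303 mol, m_theo = 0.09040 g.
At 78.5 % efficiency, m_actual = 0.785 × 0.09040 = 0.0710 g.

0.0710 g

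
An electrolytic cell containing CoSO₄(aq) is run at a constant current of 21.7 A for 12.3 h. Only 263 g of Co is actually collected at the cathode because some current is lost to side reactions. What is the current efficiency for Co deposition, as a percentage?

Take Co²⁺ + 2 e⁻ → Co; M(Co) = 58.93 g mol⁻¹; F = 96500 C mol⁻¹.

Q = I·t = 21.70 × 44280 = 960900 C; n(e⁻) = 960900/96500 = 9.957 mol.
Theoretical n(Co) = n(e⁻)/2 = 4.979 mol, i.e. m_theo = 4.979 × 58.93 = 293.4 g.
Efficiency = m_actual / m_theo = 263 / 293.4 = 89.6 %.

89.6 %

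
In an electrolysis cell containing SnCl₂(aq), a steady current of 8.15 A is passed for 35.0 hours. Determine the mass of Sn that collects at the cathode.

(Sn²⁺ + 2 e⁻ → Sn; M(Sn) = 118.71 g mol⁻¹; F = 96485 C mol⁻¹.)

632 g

Q = I·t = 8.150 A × 126000 s = 1027000 C.
n(e⁻) = Q/F = 1027000 / 96485 = 10.64 mol.
Sn²⁺ + 2 e⁻ → Sn, so n(Sn) = n(e⁻)/2 = 5.322 mol.
m = n·M = 5.322 × 118.71 = 632 g.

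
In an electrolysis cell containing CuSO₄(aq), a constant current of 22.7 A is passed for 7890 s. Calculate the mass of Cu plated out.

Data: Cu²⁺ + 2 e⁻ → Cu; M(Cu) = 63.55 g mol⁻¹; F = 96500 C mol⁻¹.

Q = I·t = 22.70 A × 7890.0 s = 179100 C.
n(e⁻) = Q/F = 179100 / 96500 = 1.856 mol.
Cu²⁺ + 2 e⁻ → Cu, so n(Cu) = n(e⁻)/2 = 0.9280 mol.
m = n·M = 0.9280 × 63.55 = 59.0 g.

59.0 g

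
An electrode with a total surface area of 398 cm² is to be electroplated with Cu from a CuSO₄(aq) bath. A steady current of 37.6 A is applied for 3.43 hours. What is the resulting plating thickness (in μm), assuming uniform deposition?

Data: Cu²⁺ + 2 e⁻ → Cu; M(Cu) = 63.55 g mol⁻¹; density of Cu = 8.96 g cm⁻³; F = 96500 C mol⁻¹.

429 μm

Q = I·t = 37.60 × 12348 = 464300 C; n(e⁻) = 4.811 mol.
n(Cu) = n(e⁻)/2 = 2.406 mol, so m = 2.406 × 63.55 = 152.9 g.
Volume = m/ρ = 152.9 / 8.96 = 17.06 cm³.
Thickness = V/A = 17.06 / 398 = 0.0429 cm = 429 μm.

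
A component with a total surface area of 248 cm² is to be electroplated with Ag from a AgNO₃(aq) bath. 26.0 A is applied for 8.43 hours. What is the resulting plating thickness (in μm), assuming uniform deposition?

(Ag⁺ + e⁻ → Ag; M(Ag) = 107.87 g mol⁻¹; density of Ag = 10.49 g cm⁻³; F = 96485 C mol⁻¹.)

Q = I·t = 26.00 × 30348 = 789000 C; n(e⁻) = 8.178 mol.
n(Ag) = n(e⁻)/1 = 8.178 mol, so m = 8.178 × 107.87 = 882.2 g.
Volume = m/ρ = 882.2 / 10.49 = 84.09 cm³.
Thickness = V/A = 84.09 / 248 = 0.339 cm = 3390 μm.

3390 μm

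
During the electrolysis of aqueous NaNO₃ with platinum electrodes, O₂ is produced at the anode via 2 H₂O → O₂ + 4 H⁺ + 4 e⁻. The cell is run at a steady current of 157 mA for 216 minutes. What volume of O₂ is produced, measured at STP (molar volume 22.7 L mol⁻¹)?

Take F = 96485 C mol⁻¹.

Q = I·t = 0.1570 A × 12960 s = 2035 C.
n(e⁻) = Q/F = 2035 / 96485 = 0.02109 mol.
4 electrons are transferred per O₂ molecule, so n(O₂) = 0.02109 / 4 = 0.005272 mol.
V = n × V_m = 0.005272 × 22.7 = 0.120 L.

0.120 L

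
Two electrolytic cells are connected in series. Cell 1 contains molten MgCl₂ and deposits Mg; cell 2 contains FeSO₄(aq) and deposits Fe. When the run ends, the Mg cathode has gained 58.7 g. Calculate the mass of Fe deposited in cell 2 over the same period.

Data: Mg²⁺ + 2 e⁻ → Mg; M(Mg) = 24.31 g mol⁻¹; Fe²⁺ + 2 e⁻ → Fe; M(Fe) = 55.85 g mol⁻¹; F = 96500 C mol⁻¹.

n(Mg) = 58.7 / 24.31 = 2.415 mol.
Since Mg²⁺ + 2 e⁻ → Mg, n(e⁻) passed = 2 × 2.415 = 4.829 mol.
Cells in series carry the same charge, so the same 4.829 mol of electrons passes through cell 2.
Fe²⁺ + 2 e⁻ → Fe, so n(Fe) = 4.829 / 2 = 2.415 mol.
m(Fe) = 2.415 × 55.85 = 135 g.

135 g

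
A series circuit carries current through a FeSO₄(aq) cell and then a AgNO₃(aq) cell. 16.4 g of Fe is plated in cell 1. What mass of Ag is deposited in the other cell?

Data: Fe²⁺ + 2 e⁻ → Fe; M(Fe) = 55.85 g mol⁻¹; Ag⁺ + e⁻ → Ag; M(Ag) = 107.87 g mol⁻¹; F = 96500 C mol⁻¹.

n(Fe) = 16.4 / 55.85 = 0.2936 mol.
Since Fe²⁺ + 2 e⁻ → Fe, n(e⁻) passed = 2 × 0.2936 = 0.5873 mol.
Cells in series carry the same charge, so the same 0.5873 mol of electrons passes through cell 2.
Ag⁺ + e⁻ → Ag, so n(Ag) = 0.5873 / 1 = 0.5873 mol.
m(Ag) = 0.5873 × 107.87 = 63.4 g.

63.4 g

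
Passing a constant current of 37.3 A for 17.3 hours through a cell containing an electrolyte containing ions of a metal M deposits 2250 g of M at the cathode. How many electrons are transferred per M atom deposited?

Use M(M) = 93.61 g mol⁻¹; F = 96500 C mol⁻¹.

1

Q = I·t = 37.30 A × 62280 s = 2323000 C, so n(e⁻) = 2323000/96500 = 24.07 mol.
n(M) deposited = 2250 / 93.61 = 24.04 mol.
Electrons per atom = n(e⁻)/n(M) = 24.07 / 24.04 = 1.00 ≈ 1, so the ion is M⁺.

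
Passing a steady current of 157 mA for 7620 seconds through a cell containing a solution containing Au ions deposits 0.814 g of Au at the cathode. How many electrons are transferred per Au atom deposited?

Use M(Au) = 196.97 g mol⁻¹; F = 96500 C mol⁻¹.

3

Q = I·t = 0.1570 A × 7620.0 s = 1196 C, so n(e⁻) = 1196/96500 = 0.01240 mol.
n(Au) deposited = 0.814 / 196.97 = 0.004133 mol.
Electrons per atom = n(e⁻)/n(Au) = 0.01240 / 0.004133 = 3.00 ≈ 3, so the ion is Au³⁺.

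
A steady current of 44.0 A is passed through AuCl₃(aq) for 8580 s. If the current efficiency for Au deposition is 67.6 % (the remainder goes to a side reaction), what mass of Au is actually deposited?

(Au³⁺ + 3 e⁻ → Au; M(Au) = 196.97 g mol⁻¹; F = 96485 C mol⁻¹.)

Q = I·t = 44.00 × 8580.0 = 377500 C.
n(e⁻) = 377500/96485 = 3.913 mol; theoretically n(Au) = 3.913/3 = 1.304 mol, m_theo = 256.9 g.
At 67.6 % efficiency, m_actual = 0.676 × 256.9 = 174 g.

174 g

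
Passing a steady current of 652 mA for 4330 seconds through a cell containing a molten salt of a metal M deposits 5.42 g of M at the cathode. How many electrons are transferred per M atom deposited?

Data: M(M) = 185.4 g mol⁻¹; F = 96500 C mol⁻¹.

Q = I·t = 0.6520 A × 4330.0 s = 2823 C, so n(e⁻) = 2823/96500 = 0.02926 mol.
n(M) deposited = 5.42 / 185.4 = 0.02923 mol.
Electrons per atom = n(e⁻)/n(M) = 0.02926 / 0.02923 = 1.00 ≈ 1, so the ion is M⁺.

1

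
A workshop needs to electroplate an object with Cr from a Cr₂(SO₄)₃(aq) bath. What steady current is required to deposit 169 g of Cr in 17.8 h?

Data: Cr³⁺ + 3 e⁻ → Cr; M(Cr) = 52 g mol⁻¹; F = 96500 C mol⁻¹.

14.7 A

n(Cr) = 169 / 52 = 3.250 mol.
n(e⁻) = 3 × 3.250 = 9.750 mol.
Q = n(e⁻)·F = 9.750 × 96500 = 940900 C.
I = Q/t = 940900 / 64080 s = 14.7 A.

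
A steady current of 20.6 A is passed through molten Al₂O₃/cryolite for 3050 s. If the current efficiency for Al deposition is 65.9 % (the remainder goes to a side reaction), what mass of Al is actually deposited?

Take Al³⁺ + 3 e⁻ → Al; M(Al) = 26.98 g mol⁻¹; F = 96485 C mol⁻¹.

Q = I·t = 20.60 × 3050.0 = 62830 C.
n(e⁻) = 62830/96485 = 0.6512 mol; theoretically n(Al) = 0.6512/3 = 0.2171 mol, m_theo = 5.856 g.
At 65.9 % efficiency, m_actual = 0.659 × 5.856 = 3.86 g.

3.86 g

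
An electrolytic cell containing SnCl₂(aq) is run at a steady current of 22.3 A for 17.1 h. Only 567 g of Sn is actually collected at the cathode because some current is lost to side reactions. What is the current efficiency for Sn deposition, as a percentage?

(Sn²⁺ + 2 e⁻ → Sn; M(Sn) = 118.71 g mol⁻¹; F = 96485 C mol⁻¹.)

67.1 %

Q = I·t = 22.30 × 61560 = 1373000 C; n(e⁻) = 1373000/96485 = 14.23 mol.
Theoretical n(Sn) = n(e⁻)/2 = 7.114 mol, i.e. m_theo = 7.114 × 118.71 = 844.5 g.
Efficiency = m_actual / m_theo = 567 / 844.5 = 67.1 %.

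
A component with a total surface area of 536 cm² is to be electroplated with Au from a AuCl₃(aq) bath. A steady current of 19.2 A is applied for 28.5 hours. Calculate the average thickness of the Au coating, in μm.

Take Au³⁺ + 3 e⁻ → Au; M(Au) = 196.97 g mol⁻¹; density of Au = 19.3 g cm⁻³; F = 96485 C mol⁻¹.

Q = I·t = 19.20 × 102600 = 1970000 C; n(e⁻) = 20.42 mol.
n(Au) = n(e⁻)/3 = 6.806 mol, so m = 6.806 × 196.97 = 1341 g.
Volume = m/ρ = 1341 / 19.3 = 69.46 cm³.
Thickness = V/A = 69.46 / 536 = 0.130 cm = 1300 μm.

1300 μm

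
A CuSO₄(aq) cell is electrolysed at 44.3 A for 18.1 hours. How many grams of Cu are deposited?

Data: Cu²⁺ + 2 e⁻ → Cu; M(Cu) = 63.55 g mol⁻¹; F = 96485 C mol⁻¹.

Q = I·t = 44.30 A × 65160 s = 2887000 C.
n(e⁻) = Q/F = 2887000 / 96485 = 29.92 mol.
Cu²⁺ + 2 e⁻ → Cu, so n(Cu) = n(e⁻)/2 = 14.96 mol.
m = n·M = 14.96 × 63.55 = 951 g.

951 g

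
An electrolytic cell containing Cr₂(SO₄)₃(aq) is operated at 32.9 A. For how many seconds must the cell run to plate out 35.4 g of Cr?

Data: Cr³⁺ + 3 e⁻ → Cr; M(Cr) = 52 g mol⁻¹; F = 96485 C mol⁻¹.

n(Cr) = m/M = 35.4 / 52 = 0.6808 mol.
Each Cr atom requires 3 electrons, so n(e⁻) = 3 × 0.6808 = 2.042 mol.
Q = n(e⁻)·F = 2.042 × 96485 = 197100 C.
t = Q/I = 197100 / 32.90 A = 5989 s.

5990 s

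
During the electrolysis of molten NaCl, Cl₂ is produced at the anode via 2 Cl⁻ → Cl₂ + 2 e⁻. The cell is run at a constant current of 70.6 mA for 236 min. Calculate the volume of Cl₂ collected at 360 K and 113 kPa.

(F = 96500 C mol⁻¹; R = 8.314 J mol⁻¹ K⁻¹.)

Q = I·t = 0.07060 A × 14160 s = 999.7 C.
n(e⁻) = Q/F = 999.7 / 96500 = 0.01036 mol.
2 electrons are transferred per Cl₂ molecule, so n(Cl₂) = 0.01036 / 2 = 0.005180 mol.
V = nRT/P = (0.005180 × 8.314 × 360) / (113 × 10³ Pa) = 1.37 × 10⁻⁴ m³ = 0.137 L.

0.137 L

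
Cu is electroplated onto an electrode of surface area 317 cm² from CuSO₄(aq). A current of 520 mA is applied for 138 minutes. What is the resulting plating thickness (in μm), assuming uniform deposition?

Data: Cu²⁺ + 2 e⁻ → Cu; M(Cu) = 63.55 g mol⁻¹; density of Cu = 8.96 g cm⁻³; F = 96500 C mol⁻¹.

4.99 μm

Q = I·t = 0.5200 × 8280.0 = 4306 C; n(e⁻) = 0.04462 mol.
n(Cu) = n(e⁻)/2 = 0.02231 mol, so m = 0.02231 × 63.55 = 1.418 g.
Volume = m/ρ = 1.418 / 8.96 = 0.1582 cm³.
Thickness = V/A = 0.1582 / 317 = 4.99 × 10⁻⁴ cm = 4.99 μm.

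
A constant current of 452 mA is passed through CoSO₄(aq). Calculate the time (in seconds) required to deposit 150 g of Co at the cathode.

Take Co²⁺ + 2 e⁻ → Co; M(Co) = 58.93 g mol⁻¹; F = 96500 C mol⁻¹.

n(Co) = m/M = 150 / 58.93 = 2.545 mol.
Each Co atom requires 2 electrons, so n(e⁻) = 2 × 2.545 = 5.091 mol.
Q = n(e⁻)·F = 5.091 × 96500 = 491300 C.
t = Q/I = 491300 / 0.4520 A = 1087000 s.

1.09 × 10⁶ s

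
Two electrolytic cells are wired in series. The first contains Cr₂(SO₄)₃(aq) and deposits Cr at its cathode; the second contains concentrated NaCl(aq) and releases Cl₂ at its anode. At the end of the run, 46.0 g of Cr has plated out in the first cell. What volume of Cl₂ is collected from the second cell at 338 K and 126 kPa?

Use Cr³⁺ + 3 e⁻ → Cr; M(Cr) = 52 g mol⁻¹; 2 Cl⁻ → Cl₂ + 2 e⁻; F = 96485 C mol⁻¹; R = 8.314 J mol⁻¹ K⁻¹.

n(Cr) = 46.0 / 52 = 0.8846 mol, so n(e⁻) = 3 × 0.8846 = 2.654 mol.
The cells are in series, so the same 2.654 mol of electrons passes through the second cell.
2 Cl⁻ → Cl₂ + 2 e⁻ — 2 mol e⁻ per mol Cl₂, so n(Cl₂) = 2.654/2 = 1.327 mol.
V = nRT/P = (1.327 × 8.314 × 338) / (126 × 10³) = 0.0296 m³ = 29.6 L.

29.6 L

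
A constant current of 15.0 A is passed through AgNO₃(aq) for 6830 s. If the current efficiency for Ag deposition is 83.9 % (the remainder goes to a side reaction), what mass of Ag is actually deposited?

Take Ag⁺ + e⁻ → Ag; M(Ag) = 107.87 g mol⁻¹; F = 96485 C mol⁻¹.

Q = I·t = 15.00 × 6830.0 = 102400 C.
n(e⁻) = 102400/96485 = 1.062 mol; theoretically n(Ag) = 1.062/1 = 1.062 mol, m_theo = 114.5 g.
At 83.9 % efficiency, m_actual = 0.839 × 114.5 = 96.1 g.

96.1 g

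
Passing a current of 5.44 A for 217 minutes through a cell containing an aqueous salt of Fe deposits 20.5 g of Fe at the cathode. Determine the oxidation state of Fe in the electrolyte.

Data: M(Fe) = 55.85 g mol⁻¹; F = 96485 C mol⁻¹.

+2

Q = I·t = 5.440 A × 13020 s = 70830 C, so n(e⁻) = 70830/96485 = 0.7341 mol.
n(Fe) deposited = 20.5 / 55.85 = 0.3671 mol.
Electrons per atom = n(e⁻)/n(Fe) = 0.7341 / 0.3671 = 2.00 ≈ 2, so the ion is Fe²⁺.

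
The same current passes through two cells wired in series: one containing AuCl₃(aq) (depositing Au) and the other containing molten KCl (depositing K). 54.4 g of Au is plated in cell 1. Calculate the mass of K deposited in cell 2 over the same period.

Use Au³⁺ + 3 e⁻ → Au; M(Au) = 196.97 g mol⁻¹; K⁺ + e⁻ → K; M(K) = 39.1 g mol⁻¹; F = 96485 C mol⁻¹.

n(Au) = 54.4 / 196.97 = 0.2762 mol.
Since Au³⁺ + 3 e⁻ → Au, n(e⁻) passed = 3 × 0.2762 = 0.8286 mol.
Cells in series carry the same charge, so the same 0.8286 mol of electrons passes through cell 2.
K⁺ + e⁻ → K, so n(K) = 0.8286 / 1 = 0.8286 mol.
m(K) = 0.8286 × 39.1 = 32.4 g.

32.4 g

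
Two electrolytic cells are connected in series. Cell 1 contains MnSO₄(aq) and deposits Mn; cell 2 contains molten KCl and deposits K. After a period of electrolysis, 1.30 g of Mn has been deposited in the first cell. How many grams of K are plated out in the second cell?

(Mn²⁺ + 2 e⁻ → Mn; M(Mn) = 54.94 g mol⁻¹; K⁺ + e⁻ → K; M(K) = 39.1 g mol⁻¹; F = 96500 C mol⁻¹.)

n(Mn) = 1.30 / 54.94 = 0.02366 mol.
Since Mn²⁺ + 2 e⁻ → Mn, n(e⁻) passed = 2 × 0.02366 = 0.04732 mol.
Cells in series carry the same charge, so the same 0.04732 mol of electrons passes through cell 2.
K⁺ + e⁻ → K, so n(K) = 0.04732 / 1 = 0.04732 mol.
m(K) = 0.04732 × 39.1 = 1.85 g.

1.85 g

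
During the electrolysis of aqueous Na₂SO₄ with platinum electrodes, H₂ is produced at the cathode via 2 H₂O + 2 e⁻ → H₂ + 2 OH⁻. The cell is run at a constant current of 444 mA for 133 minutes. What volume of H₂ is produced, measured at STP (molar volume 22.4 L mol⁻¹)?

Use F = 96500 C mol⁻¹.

0.411 L

Q = I·t = 0.4440 A × 7980.0 s = 3543 C.
n(e⁻) = Q/F = 3543 / 96500 = 0.03672 mol.
2 electrons are transferred per H₂ molecule, so n(H₂) = 0.03672 / 2 = 0.01836 mol.
V = n × V_m = 0.01836 × 22.4 = 0.411 L.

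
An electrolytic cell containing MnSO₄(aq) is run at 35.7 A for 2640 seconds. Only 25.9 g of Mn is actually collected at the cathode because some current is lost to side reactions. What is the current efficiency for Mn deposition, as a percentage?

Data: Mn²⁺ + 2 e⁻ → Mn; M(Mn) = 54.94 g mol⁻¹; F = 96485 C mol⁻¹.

96.5 %

Q = I·t = 35.70 × 2640.0 = 94250 C; n(e⁻) = 94250/96485 = 0.9768 mol.
Theoretical n(Mn) = n(e⁻)/2 = 0.4884 mol, i.e. m_theo = 0.4884 × 54.94 = 26.83 g.
Efficiency = m_actual / m_theo = 25.9 / 26.83 = 96.5 %.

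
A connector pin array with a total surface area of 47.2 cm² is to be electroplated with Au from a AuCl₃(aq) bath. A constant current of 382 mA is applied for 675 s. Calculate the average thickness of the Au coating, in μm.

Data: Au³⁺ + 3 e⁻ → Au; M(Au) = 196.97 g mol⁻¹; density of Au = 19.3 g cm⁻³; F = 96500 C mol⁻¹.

Q = I·t = 0.3820 × 675.00 = 257.8 C; n(e⁻) = 0.002672 mol.
n(Au) = n(e⁻)/3 = 0.0008907 mol, so m = 0.0008907 × 196.97 = 0.1754 g.
Volume = m/ρ = 0.1754 / 19.3 = 0.009090 cm³.
Thickness = V/A = 0.009090 / 47.2 = 1.93 × 10⁻⁴ cm = 1.93 μm.

1.93 μm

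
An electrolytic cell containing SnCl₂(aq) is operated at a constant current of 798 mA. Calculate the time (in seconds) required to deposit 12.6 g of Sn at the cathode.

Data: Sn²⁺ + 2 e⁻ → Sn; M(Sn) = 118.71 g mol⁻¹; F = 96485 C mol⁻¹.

n(Sn) = m/M = 12.6 / 118.71 = 0.1061 mol.
Each Sn atom requires 2 electrons, so n(e⁻) = 2 × 0.1061 = 0.2123 mol.
Q = n(e⁻)·F = 0.2123 × 96485 = 20480 C.
t = Q/I = 20480 / 0.7980 A = 25670 s.

25700 s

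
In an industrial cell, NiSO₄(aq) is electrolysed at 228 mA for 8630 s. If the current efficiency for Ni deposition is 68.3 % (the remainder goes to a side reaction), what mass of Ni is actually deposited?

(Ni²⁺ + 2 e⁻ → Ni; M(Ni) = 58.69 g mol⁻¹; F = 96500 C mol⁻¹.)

Q = I·t = 0.2280 × 8630.0 = 1968 C.
n(e⁻) = 1968/96500 = 0.02039 mol; theoretically n(Ni) = 0.02039/2 = 0.01020 mol, m_theo = 0.5983 g.
At 68.3 % efficiency, m_actual = 0.683 × 0.5983 = 0.409 g.

0.409 g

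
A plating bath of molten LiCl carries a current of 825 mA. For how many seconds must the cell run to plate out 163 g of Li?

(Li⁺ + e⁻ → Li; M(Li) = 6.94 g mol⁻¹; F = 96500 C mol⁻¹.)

2.75 × 10⁶ s

n(Li) = m/M = 163 / 6.94 = 23.49 mol.
Each Li atom requires 1 electron, so n(e⁻) = 1 × 23.49 = 23.49 mol.
Q = n(e⁻)·F = 23.49 × 96500 = 2266000 C.
t = Q/I = 2266000 / 0.8250 A = 2747000 s.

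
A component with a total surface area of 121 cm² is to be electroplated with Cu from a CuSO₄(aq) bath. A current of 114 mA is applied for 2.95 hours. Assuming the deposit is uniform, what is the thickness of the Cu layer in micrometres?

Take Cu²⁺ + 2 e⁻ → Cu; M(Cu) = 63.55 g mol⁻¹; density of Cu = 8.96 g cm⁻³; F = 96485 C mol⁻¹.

3.68 μm

Q = I·t = 0.1140 × 10620 = 1211 C; n(e⁻) = 0.01255 mol.
n(Cu) = n(e⁻)/2 = 0.006274 mol, so m = 0.006274 × 63.55 = 0.3987 g.
Volume = m/ρ = 0.3987 / 8.96 = 0.04450 cm³.
Thickness = V/A = 0.04450 / 121 = 3.68 × 10⁻⁴ cm = 3.68 μm.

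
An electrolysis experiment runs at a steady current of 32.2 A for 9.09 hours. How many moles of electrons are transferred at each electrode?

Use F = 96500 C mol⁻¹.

Q = I·t = 32.20 A × 32724 s = 1054000 C.
n(e⁻) = Q/F = 1054000 / 96500 = 10.9 mol.

10.9 mol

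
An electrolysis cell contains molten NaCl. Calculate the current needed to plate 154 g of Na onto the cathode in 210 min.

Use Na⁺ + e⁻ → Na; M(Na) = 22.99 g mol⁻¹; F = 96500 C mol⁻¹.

51.3 A

n(Na) = 154 / 22.99 = 6.699 mol.
n(e⁻) = 1 × 6.699 = 6.699 mol.
Q = n(e⁻)·F = 6.699 × 96500 = 646400 C.
I = Q/t = 646400 / 12600 s = 51.3 A.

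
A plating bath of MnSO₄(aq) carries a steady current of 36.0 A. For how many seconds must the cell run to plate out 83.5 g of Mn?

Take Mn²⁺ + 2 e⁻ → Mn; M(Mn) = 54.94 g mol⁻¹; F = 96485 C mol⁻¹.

n(Mn) = m/M = 83.5 / 54.94 = 1.520 mol.
Each Mn atom requires 2 electrons, so n(e⁻) = 2 × 1.520 = 3.040 mol.
Q = n(e⁻)·F = 3.040 × 96485 = 293300 C.
t = Q/I = 293300 / 36.00 A = 8147 s.

8150 s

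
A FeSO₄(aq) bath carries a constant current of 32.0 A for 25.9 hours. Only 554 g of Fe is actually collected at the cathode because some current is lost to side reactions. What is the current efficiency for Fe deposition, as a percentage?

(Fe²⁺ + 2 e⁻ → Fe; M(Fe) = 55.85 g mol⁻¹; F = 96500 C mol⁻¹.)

64.2 %

Q = I·t = 32.00 × 93240 = 2984000 C; n(e⁻) = 2984000/96500 = 30.92 mol.
Theoretical n(Fe) = n(e⁻)/2 = 15.46 mol, i.e. m_theo = 15.46 × 55.85 = 863.4 g.
Efficiency = m_actual / m_theo = 554 / 863.4 = 64.2 %.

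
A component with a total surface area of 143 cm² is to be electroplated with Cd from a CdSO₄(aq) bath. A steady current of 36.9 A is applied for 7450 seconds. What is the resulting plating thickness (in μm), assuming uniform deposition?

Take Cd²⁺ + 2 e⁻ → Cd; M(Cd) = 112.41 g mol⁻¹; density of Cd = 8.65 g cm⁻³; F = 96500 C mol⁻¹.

Q = I·t = 36.90 × 7450.0 = 274900 C; n(e⁻) = 2.849 mol.
n(Cd) = n(e⁻)/2 = 1.424 mol, so m = 1.424 × 112.41 = 160.1 g.
Volume = m/ρ = 160.1 / 8.65 = 18.51 cm³.
Thickness = V/A = 18.51 / 143 = 0.129 cm = 1290 μm.

1290 μm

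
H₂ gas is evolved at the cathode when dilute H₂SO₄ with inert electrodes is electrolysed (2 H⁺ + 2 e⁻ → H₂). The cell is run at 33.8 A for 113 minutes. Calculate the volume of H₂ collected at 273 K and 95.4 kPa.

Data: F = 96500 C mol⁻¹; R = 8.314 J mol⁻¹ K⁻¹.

28.2 L

Q = I·t = 33.80 A × 6780.0 s = 229200 C.
n(e⁻) = Q/F = 229200 / 96500 = 2.375 mol.
2 electrons are transferred per H₂ molecule, so n(H₂) = 2.375 / 2 = 1.187 mol.
V = nRT/P = (1.187 × 8.314 × 273) / (95.4 × 10³ Pa) = 0.0282 m³ = 28.2 L.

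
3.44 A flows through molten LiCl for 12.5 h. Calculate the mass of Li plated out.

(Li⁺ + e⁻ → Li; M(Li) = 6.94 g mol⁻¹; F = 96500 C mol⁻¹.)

11.1 g

Q = I·t = 3.440 A × 45000 s = 154800 C.
n(e⁻) = Q/F = 154800 / 96500 = 1.604 mol.
Li⁺ + e⁻ → Li, so n(Li) = n(e⁻)/1 = 1.604 mol.
m = n·M = 1.604 × 6.94 = 11.1 g.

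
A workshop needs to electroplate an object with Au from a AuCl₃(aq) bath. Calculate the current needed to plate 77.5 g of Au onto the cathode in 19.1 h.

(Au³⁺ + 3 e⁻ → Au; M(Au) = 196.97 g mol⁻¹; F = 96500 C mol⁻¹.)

1.66 A

n(Au) = 77.5 / 196.97 = 0.3935 mol.
n(e⁻) = 3 × 0.3935 = 1.180 mol.
Q = n(e⁻)·F = 1.180 × 96500 = 113900 C.
I = Q/t = 113900 / 68760 s = 1.66 A.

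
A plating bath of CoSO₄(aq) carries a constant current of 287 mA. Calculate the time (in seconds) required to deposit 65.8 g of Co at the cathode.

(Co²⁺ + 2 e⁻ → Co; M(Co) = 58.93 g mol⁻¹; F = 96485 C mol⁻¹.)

n(Co) = m/M = 65.8 / 58.93 = 1.117 mol.
Each Co atom requires 2 electrons, so n(e⁻) = 2 × 1.117 = 2.233 mol.
Q = n(e⁻)·F = 2.233 × 96485 = 215500 C.
t = Q/I = 215500 / 0.2870 A = 750800 s.

7.51 × 10⁵ s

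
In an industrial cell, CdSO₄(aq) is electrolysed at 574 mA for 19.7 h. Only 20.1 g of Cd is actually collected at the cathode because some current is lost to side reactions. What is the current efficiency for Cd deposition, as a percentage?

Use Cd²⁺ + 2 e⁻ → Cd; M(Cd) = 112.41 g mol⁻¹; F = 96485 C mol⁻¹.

84.8 %

Q = I·t = 0.5740 × 70920 = 40710 C; n(e⁻) = 40710/96485 = 0.4219 mol.
Theoretical n(Cd) = n(e⁻)/2 = 0.2110 mol, i.e. m_theo = 0.2110 × 112.41 = 23.71 g.
Efficiency = m_actual / m_theo = 20.1 / 23.71 = 84.8 %.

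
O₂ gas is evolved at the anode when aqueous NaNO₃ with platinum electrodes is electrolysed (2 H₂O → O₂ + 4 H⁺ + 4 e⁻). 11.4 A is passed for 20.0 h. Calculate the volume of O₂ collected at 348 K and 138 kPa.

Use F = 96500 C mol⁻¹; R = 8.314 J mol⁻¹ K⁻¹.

44.6 L

Q = I·t = 11.40 A × 72000 s = 820800 C.
n(e⁻) = Q/F = 820800 / 96500 = 8.506 mol.
4 electrons are transferred per O₂ molecule, so n(O₂) = 8.506 / 4 = 2.126 mol.
V = nRT/P = (2.126 × 8.314 × 348) / (138 × 10³ Pa) = 0.0446 m³ = 44.6 L.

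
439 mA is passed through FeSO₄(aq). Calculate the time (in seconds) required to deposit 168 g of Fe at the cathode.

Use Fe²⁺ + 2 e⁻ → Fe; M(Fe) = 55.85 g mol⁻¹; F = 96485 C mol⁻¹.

n(Fe) = m/M = 168 / 55.85 = 3.008 mol.
Each Fe atom requires 2 electrons, so n(e⁻) = 2 × 3.008 = 6.016 mol.
Q = n(e⁻)·F = 6.016 × 96485 = 580500 C.
t = Q/I = 580500 / 0.4390 A = 1322000 s.

1.32 × 10⁶ s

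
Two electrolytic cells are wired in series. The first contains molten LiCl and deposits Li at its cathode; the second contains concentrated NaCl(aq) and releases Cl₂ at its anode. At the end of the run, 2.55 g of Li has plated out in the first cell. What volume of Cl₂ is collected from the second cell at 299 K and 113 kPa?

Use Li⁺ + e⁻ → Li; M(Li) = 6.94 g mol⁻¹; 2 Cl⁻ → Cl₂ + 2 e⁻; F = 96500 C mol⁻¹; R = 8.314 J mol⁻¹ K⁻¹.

4.04 L

n(Li) = 2.55 / 6.94 = 0.3674 mol, so n(e⁻) = 1 × 0.3674 = 0.3674 mol.
The cells are in series, so the same 0.3674 mol of electrons passes through the second cell.
2 Cl⁻ → Cl₂ + 2 e⁻ — 2 mol e⁻ per mol Cl₂, so n(Cl₂) = 0.3674/2 = 0.1837 mol.
V = nRT/P = (0.1837 × 8.314 × 299) / (113 × 10³) = 0.00404 m³ = 4.04 L.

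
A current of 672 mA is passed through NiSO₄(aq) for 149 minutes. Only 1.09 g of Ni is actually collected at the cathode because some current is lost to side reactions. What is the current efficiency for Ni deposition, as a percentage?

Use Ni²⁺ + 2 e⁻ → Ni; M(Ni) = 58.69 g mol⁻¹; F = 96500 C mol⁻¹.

Q = I·t = 0.6720 × 8940.0 = 6008 C; n(e⁻) = 6008/96500 = 0.06226 mol.
Theoretical n(Ni) = n(e⁻)/2 = 0.03113 mol, i.e. m_theo = 0.03113 × 58.69 = 1.827 g.
Efficiency = m_actual / m_theo = 1.09 / 1.827 = 59.7 %.

59.7 %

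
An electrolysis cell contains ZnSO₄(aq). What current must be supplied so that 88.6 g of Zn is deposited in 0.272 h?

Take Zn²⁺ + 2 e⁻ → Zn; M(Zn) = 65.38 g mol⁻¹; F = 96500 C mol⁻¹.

n(Zn) = 88.6 / 65.38 = 1.355 mol.
n(e⁻) = 2 × 1.355 = 2.710 mol.
Q = n(e⁻)·F = 2.710 × 96500 = 261500 C.
I = Q/t = 261500 / 979.20 s = 267 A.

267 A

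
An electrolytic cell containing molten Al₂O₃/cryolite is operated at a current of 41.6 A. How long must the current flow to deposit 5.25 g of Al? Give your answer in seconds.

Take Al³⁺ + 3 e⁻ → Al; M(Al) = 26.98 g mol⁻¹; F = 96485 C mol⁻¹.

n(Al) = m/M = 5.25 / 26.98 = 0.1946 mol.
Each Al atom requires 3 electrons, so n(e⁻) = 3 × 0.1946 = 0.5838 mol.
Q = n(e⁻)·F = 0.5838 × 96485 = 56320 C.
t = Q/I = 56320 / 41.60 A = 1354 s.

1350 s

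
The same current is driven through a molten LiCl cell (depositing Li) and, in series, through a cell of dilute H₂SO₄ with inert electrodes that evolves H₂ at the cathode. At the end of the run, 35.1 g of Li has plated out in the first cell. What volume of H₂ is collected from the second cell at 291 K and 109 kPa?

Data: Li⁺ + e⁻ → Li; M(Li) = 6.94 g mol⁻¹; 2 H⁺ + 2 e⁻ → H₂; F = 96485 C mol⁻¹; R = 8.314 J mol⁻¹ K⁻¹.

n(Li) = 35.1 / 6.94 = 5.058 mol, so n(e⁻) = 1 × 5.058 = 5.058 mol.
The cells are in series, so the same 5.058 mol of electrons passes through the second cell.
2 H⁺ + 2 e⁻ → H₂ — 2 mol e⁻ per mol H₂, so n(H₂) = 5.058/2 = 2.529 mol.
V = nRT/P = (2.529 × 8.314 × 291) / (109 × 10³) = 0.0561 m³ = 56.1 L.

56.1 L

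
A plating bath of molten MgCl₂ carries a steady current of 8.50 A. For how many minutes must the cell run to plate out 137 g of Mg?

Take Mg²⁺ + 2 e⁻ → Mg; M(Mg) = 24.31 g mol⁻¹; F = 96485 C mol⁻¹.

2130 min

n(Mg) = m/M = 137 / 24.31 = 5.636 mol.
Each Mg atom requires 2 electrons, so n(e⁻) = 2 × 5.636 = 11.27 mol.
Q = n(e⁻)·F = 11.27 × 96485 = 1087000 C.
t = Q/I = 1087000 / 8.500 A = 127900 s = 2130 min.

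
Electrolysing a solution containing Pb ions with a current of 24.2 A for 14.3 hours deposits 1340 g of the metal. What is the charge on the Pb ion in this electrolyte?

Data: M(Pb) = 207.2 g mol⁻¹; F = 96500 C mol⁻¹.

Q = I·t = 24.20 A × 51480 s = 1246000 C, so n(e⁻) = 1246000/96500 = 12.91 mol.
n(Pb) deposited = 1340 / 207.2 = 6.467 mol.
Electrons per atom = n(e⁻)/n(Pb) = 12.91 / 6.467 = 2.00 ≈ 2, so the ion is Pb²⁺.

+2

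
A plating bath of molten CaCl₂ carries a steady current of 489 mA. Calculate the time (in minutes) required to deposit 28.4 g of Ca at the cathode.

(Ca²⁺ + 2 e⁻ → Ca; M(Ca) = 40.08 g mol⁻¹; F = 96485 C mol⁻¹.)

4660 min

n(Ca) = m/M = 28.4 / 40.08 = 0.7086 mol.
Each Ca atom requires 2 electrons, so n(e⁻) = 2 × 0.7086 = 1.417 mol.
Q = n(e⁻)·F = 1.417 × 96485 = 136700 C.
t = Q/I = 136700 / 0.4890 A = 279600 s = 4660 min.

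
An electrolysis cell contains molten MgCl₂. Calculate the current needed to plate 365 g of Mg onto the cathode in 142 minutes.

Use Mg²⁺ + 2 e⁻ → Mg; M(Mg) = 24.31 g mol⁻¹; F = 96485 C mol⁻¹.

340 A

n(Mg) = 365 / 24.31 = 15.01 mol.
n(e⁻) = 2 × 15.01 = 30.03 mol.
Q = n(e⁻)·F = 30.03 × 96485 = 2897000 C.
I = Q/t = 2897000 / 8520.0 s = 340 A.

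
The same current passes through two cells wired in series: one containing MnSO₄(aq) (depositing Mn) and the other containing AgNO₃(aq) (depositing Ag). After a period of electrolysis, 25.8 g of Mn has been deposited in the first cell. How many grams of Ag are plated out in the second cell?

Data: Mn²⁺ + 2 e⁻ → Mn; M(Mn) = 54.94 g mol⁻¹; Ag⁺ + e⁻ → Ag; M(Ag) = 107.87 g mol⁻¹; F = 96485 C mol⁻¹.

n(Mn) = 25.8 / 54.94 = 0.4696 mol.
Since Mn²⁺ + 2 e⁻ → Mn, n(e⁻) passed = 2 × 0.4696 = 0.9392 mol.
Cells in series carry the same charge, so the same 0.9392 mol of electrons passes through cell 2.
Ag⁺ + e⁻ → Ag, so n(Ag) = 0.9392 / 1 = 0.9392 mol.
m(Ag) = 0.9392 × 107.87 = 101 g.

101 g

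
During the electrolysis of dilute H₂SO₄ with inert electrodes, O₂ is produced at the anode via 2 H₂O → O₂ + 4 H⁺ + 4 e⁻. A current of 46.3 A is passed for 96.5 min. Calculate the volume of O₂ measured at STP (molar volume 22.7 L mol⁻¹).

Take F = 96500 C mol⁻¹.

Q = I·t = 46.30 A × 5790.0 s = 268100 C.
n(e⁻) = Q/F = 268100 / 96500 = 2.778 mol.
4 electrons are transferred per O₂ molecule, so n(O₂) = 2.778 / 4 = 0.6945 mol.
V = n × V_m = 0.6945 × 22.7 = 15.8 L.

15.8 L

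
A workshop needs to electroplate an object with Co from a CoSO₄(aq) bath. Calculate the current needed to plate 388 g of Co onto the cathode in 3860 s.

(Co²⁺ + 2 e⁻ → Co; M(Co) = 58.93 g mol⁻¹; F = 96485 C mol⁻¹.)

n(Co) = 388 / 58.93 = 6.584 mol.
n(e⁻) = 2 × 6.584 = 13.17 mol.
Q = n(e⁻)·F = 13.17 × 96485 = 1271000 C.
I = Q/t = 1271000 / 3860.0 s = 329 A.

329 A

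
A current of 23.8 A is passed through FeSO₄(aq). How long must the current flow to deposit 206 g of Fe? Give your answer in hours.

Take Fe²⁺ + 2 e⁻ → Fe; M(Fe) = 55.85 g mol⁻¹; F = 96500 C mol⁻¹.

n(Fe) = m/M = 206 / 55.85 = 3.688 mol.
Each Fe atom requires 2 electrons, so n(e⁻) = 2 × 3.688 = 7.377 mol.
Q = n(e⁻)·F = 7.377 × 96500 = 711900 C.
t = Q/I = 711900 / 23.80 A = 29910 s = 8.31 h.

8.31 h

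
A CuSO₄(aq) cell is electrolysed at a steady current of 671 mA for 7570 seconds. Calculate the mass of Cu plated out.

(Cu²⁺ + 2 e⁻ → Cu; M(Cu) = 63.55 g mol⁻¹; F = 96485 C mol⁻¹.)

1.67 g

Q = I·t = 0.6710 A × 7570.0 s = 5079 C.
n(e⁻) = Q/F = 5079 / 96485 = 0.05265 mol.
Cu²⁺ + 2 e⁻ → Cu, so n(Cu) = n(e⁻)/2 = 0.02632 mol.
m = n·M = 0.02632 × 63.55 = 1.67 g.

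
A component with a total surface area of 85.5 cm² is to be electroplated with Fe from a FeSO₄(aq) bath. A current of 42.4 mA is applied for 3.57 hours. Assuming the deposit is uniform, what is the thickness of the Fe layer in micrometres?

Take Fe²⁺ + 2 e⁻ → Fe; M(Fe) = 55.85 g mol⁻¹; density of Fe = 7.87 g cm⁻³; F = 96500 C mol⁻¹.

2.34 μm

Q = I·t = 0.04240 × 12852 = 544.9 C; n(e⁻) = 0.005647 mol.
n(Fe) = n(e⁻)/2 = 0.002823 mol, so m = 0.002823 × 55.85 = 0.1577 g.
Volume = m/ρ = 0.1577 / 7.87 = 0.02004 cm³.
Thickness = V/A = 0.02004 / 85.5 = 2.34 × 10⁻⁴ cm = 2.34 μm.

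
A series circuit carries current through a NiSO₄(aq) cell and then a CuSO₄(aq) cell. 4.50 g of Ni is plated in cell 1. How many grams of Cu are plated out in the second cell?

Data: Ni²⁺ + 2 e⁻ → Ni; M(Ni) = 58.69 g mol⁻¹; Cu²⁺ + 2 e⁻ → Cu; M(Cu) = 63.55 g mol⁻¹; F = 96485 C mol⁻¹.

n(Ni) = 4.50 / 58.69 = 0.07667 mol.
Since Ni²⁺ + 2 e⁻ → Ni, n(e⁻) passed = 2 × 0.07667 = 0.1533 mol.
Cells in series carry the same charge, so the same 0.1533 mol of electrons passes through cell 2.
Cu²⁺ + 2 e⁻ → Cu, so n(Cu) = 0.1533 / 2 = 0.07667 mol.
m(Cu) = 0.07667 × 63.55 = 4.87 g.

4.87 g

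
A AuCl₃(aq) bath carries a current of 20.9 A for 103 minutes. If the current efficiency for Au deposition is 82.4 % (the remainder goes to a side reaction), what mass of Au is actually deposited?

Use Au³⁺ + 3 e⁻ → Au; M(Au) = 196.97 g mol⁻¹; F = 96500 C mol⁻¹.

Q = I·t = 20.90 × 6180.0 = 129200 C.
n(e⁻) = 129200/96500 = 1.338 mol; theoretically n(Au) = 1.338/3 = 0.4462 mol, m_theo = 87.88 g.
At 82.4 % efficiency, m_actual = 0.824 × 87.88 = 72.4 g.

72.4 g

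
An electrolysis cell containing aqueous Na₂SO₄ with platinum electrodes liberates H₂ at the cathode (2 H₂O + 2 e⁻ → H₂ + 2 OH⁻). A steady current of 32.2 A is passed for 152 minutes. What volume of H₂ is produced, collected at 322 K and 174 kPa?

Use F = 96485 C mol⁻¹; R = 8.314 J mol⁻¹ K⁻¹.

Q = I·t = 32.20 A × 9120.0 s = 293700 C.
n(e⁻) = Q/F = 293700 / 96485 = 3.044 mol.
2 electrons are transferred per H₂ molecule, so n(H₂) = 3.044 / 2 = 1.522 mol.
V = nRT/P = (1.522 × 8.314 × 322) / (174 × 10³ Pa) = 0.0234 m³ = 23.4 L.

23.4 L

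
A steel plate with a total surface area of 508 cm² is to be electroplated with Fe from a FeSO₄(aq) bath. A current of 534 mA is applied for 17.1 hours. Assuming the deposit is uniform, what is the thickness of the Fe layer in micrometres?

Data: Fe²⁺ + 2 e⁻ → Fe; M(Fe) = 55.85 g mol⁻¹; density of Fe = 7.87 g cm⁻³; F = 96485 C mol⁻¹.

23.8 μm

Q = I·t = 0.5340 × 61560 = 32870 C; n(e⁻) = 0.3407 mol.
n(Fe) = n(e⁻)/2 = 0.1704 mol, so m = 0.1704 × 55.85 = 9.514 g.
Volume = m/ρ = 9.514 / 7.87 = 1.209 cm³.
Thickness = V/A = 1.209 / 508 = 0.00238 cm = 23.8 μm.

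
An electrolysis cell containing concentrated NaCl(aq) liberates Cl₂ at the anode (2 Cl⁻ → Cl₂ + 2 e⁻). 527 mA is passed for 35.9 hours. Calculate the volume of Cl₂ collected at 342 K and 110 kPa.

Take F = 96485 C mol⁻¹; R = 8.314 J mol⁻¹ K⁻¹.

9.12 L

Q = I·t = 0.5270 A × 129240 s = 68110 C.
n(e⁻) = Q/F = 68110 / 96485 = 0.7059 mol.
2 electrons are transferred per Cl₂ molecule, so n(Cl₂) = 0.7059 / 2 = 0.3530 mol.
V = nRT/P = (0.3530 × 8.314 × 342) / (110 × 10³ Pa) = 0.00912 m³ = 9.12 L.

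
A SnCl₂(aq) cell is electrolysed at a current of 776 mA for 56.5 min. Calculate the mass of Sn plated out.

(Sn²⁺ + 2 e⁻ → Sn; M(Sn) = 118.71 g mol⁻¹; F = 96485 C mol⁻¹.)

Q = I·t = 0.7760 A × 3390.0 s = 2631 C.
n(e⁻) = Q/F = 2631 / 96485 = 0.02726 mol.
Sn²⁺ + 2 e⁻ → Sn, so n(Sn) = n(e⁻)/2 = 0.01363 mol.
m = n·M = 0.01363 × 118.71 = 1.62 g.

1.62 g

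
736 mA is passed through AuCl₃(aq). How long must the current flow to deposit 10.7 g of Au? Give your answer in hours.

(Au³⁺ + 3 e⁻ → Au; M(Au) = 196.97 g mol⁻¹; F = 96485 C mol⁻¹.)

n(Au) = m/M = 10.7 / 196.97 = 0.05432 mol.
Each Au atom requires 3 electrons, so n(e⁻) = 3 × 0.05432 = 0.1630 mol.
Q = n(e⁻)·F = 0.1630 × 96485 = 15720 C.
t = Q/I = 15720 / 0.7360 A = 21360 s = 5.93 h.

5.93 h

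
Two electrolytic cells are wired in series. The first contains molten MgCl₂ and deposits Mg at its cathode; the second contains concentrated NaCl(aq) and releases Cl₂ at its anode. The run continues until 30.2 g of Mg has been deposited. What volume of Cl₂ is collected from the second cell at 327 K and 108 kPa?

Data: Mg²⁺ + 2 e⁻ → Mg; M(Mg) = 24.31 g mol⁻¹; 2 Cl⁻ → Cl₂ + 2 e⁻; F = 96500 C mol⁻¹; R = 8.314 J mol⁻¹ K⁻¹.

n(Mg) = 30.2 / 24.31 = 1.242 mol, so n(e⁻) = 2 × 1.242 = 2.485 mol.
The cells are in series, so the same 2.485 mol of electrons passes through the second cell.
2 Cl⁻ → Cl₂ + 2 e⁻ — 2 mol e⁻ per mol Cl₂, so n(Cl₂) = 2.485/2 = 1.242 mol.
V = nRT/P = (1.242 × 8.314 × 327) / (108 × 10³) = 0.0313 m³ = 31.3 L.

31.3 L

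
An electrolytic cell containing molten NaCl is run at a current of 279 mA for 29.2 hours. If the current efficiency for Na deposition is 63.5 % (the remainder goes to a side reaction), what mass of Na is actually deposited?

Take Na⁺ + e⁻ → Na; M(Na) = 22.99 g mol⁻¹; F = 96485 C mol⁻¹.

4.44 g

Q = I·t = 0.2790 × 105120 = 29330 C.
n(e⁻) = 29330/96485 = 0.3040 mol; theoretically n(Na) = 0.3040/1 = 0.3040 mol, m_theo = 6.988 g.
At 63.5 % efficiency, m_actual = 0.635 × 6.988 = 4.44 g.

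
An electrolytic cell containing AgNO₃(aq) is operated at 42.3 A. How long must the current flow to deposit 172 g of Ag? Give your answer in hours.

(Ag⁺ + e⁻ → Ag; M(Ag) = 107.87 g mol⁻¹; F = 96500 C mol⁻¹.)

1.01 h

n(Ag) = m/M = 172 / 107.87 = 1.595 mol.
Each Ag atom requires 1 electron, so n(e⁻) = 1 × 1.595 = 1.595 mol.
Q = n(e⁻)·F = 1.595 × 96500 = 153900 C.
t = Q/I = 153900 / 42.30 A = 3638 s = 1.01 h.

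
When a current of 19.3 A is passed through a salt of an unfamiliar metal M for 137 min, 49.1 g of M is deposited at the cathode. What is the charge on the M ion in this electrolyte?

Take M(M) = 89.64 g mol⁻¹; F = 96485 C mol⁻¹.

Q = I·t = 19.30 A × 8220.0 s = 158600 C, so n(e⁻) = 158600/96485 = 1.644 mol.
n(M) deposited = 49.1 / 89.64 = 0.5477 mol.
Electrons per atom = n(e⁻)/n(M) = 1.644 / 0.5477 = 3.00 ≈ 3, so the ion is M³⁺.

+3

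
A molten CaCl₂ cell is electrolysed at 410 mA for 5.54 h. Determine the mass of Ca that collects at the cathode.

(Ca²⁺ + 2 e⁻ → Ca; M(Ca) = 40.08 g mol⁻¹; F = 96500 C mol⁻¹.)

1.70 g

Q = I·t = 0.4100 A × 19944 s = 8177 C.
n(e⁻) = Q/F = 8177 / 96500 = 0.08474 mol.
Ca²⁺ + 2 e⁻ → Ca, so n(Ca) = n(e⁻)/2 = 0.04237 mol.
m = n·M = 0.04237 × 40.08 = 1.70 g.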